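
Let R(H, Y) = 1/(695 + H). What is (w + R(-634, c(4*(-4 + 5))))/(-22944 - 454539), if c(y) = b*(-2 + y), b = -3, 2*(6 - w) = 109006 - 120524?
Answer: -117222/9708821 ≈ -0.012074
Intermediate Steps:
w = 5765 (w = 6 - (109006 - 120524)/2 = 6 - ½*(-11518) = 6 + 5759 = 5765)
c(y) = 6 - 3*y (c(y) = -3*(-2 + y) = 6 - 3*y)
(w + R(-634, c(4*(-4 + 5))))/(-22944 - 454539) = (5765 + 1/(695 - 634))/(-22944 - 454539) = (5765 + 1/61)/(-477483) = (5765 + 1/61)*(-1/477483) = (351666/61)*(-1/477483) = -117222/9708821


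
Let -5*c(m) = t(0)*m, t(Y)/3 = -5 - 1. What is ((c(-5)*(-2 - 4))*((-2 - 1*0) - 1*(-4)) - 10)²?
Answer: 42436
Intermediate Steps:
t(Y) = -18 (t(Y) = 3*(-5 - 1) = 3*(-6) = -18)
c(m) = 18*m/5 (c(m) = -(-18)*m/5 = 18*m/5)
((c(-5)*(-2 - 4))*((-2 - 1*0) - 1*(-4)) - 10)² = ((((18/5)*(-5))*(-2 - 4))*((-2 - 1*0) - 1*(-4)) - 10)² = ((-18*(-6))*((-2 + 0) + 4) - 10)² = (108*(-2 + 4) - 10)² = (108*2 - 10)² = (216 - 10)² = 206² = 42436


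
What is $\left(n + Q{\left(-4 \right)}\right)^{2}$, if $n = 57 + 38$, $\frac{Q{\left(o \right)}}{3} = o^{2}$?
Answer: $20449$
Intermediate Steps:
$Q{\left(o \right)} = 3 o^{2}$
$n = 95$
$\left(n + Q{\left(-4 \right)}\right)^{2} = \left(95 + 3 \left(-4\right)^{2}\right)^{2} = \left(95 + 3 \cdot 16\right)^{2} = \left(95 + 48\right)^{2} = 143^{2} = 20449$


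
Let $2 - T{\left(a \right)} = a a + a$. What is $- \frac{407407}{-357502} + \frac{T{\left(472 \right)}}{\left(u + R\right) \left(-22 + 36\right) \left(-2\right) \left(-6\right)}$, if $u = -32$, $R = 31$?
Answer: $\frac{6656849657}{5005028} \approx 1330.0$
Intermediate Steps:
$T{\left(a \right)} = 2 - a - a^{2}$ ($T{\left(a \right)} = 2 - \left(a a + a\right) = 2 - \left(a^{2} + a\right) = 2 - \left(a + a^{2}\right) = 2 - a - a^{2}$)
$- \frac{407407}{-357502} + \frac{T{\left(472 \right)}}{\left(u + R\right) \left(-22 + 36\right) \left(-2\right) \left(-6\right)} = - \frac{407407}{-357502} + \frac{2 - 472 - 472^{2}}{\left(-32 + 31\right) \left(-22 + 36\right) \left(-2\right) \left(-6\right)} = \left(-407407\right) \left(- \frac{1}{357502}\right) + \frac{2 - 472 - 222784}{\left(-1\right) 14 \left(-2\right) \left(-6\right)} = \frac{407407}{357502} + \frac{2 - 472 - 222784}{\left(-14\right) \left(-2\right) \left(-6\right)} = \frac{407407}{357502} - \frac{223254}{28 \left(-6\right)} = \frac{407407}{357502} - \frac{223254}{-168} = \frac{407407}{357502} - - \frac{37209}{28} = \frac{407407}{357502} + \frac{37209}{28} = \frac{6656849657}{5005028}$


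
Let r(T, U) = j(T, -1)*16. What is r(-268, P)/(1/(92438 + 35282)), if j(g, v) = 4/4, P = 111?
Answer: 2043520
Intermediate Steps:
j(g, v) = 1 (j(g, v) = 4*(¼) = 1)
r(T, U) = 16 (r(T, U) = 1*16 = 16)
r(-268, P)/(1/(92438 + 35282)) = 16/(1/(92438 + 35282)) = 16/(1/127720) = 16*127720 = 2043520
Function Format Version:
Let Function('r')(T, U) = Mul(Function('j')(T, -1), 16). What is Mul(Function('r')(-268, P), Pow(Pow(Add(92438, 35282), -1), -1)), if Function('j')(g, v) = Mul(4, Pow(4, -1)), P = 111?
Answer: 2043520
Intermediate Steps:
Function('j')(g, v) = 1 (Function('j')(g, v) = Mul(4, Rational(1, 4)) = 1)
Function('r')(T, U) = 16 (Function('r')(T, U) = Mul(1, 16) = 16)
Mul(Function('r')(-268, P), Pow(Pow(Add(92438, 35282), -1), -1)) = Mul(16, Pow(Pow(Add(92438, 35282), -1), -1)) = Mul(16, Pow(Pow(127720, -1), -1)) = Mul(16, Pow(Rational(1, 127720), -1)) = Mul(16, 127720) = 2043520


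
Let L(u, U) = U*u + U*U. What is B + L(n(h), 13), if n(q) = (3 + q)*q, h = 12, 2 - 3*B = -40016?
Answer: 47545/3 ≈ 15848.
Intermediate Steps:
B = 40018/3 (B = ⅔ - ⅓*(-40016) = ⅔ + 40016/3 = 40018/3 ≈ 13339.)
n(q) = q*(3 + q)
L(u, U) = U² + U*u (L(u, U) = U*u + U² = U² + U*u)
B + L(n(h), 13) = 40018/3 + 13*(13 + 12*(3 + 12)) = 40018/3 + 13*(13 + 12*15) = 40018/3 + 13*(13 + 180) = 40018/3 + 13*193 = 40018/3 + 2509 = 47545/3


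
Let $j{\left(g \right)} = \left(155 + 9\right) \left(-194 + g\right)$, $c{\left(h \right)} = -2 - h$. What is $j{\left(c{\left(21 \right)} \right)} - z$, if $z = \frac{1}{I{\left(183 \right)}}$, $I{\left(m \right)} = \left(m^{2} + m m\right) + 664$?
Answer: $- \frac{2407243497}{67642} \approx -35588.0$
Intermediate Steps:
$I{\left(m \right)} = 664 + 2 m^{2}$ ($I{\left(m \right)} = \left(m^{2} + m^{2}\right) + 664 = 2 m^{2} + 664 = 664 + 2 m^{2}$)
$j{\left(g \right)} = -31816 + 164 g$ ($j{\left(g \right)} = 164 \left(-194 + g\right) = -31816 + 164 g$)
$z = \frac{1}{67642}$ ($z = \frac{1}{664 + 2 \cdot 183^{2}} = \frac{1}{664 + 2 \cdot 33489} = \frac{1}{664 + 66978} = \frac{1}{67642} \approx 1.4784 \cdot 10^{-5}$)
$j{\left(c{\left(21 \right)} \right)} - z = \left(-31816 + 164 \left(-2 - 21\right)\right) - \frac{1}{67642} = \left(-31816 + 164 \left(-23\right)\right) - \frac{1}{67642} = \left(-31816 - 3772\right) - \frac{1}{67642} = -35588 - \frac{1}{67642} = - \frac{2407243497}{67642}$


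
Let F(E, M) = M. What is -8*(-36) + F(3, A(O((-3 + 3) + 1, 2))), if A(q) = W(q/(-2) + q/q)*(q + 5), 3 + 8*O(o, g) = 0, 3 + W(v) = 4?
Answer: 2341/8 ≈ 292.63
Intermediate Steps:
W(v) = 1 (W(v) = -3 + 4 = 1)
O(o, g) = -3/8 (O(o, g) = -3/8 + (⅛)*0 = -3/8 + 0 = -3/8)
A(q) = 5 + q (A(q) = 1*(q + 5) = 1*(5 + q) = 5 + q)
-8*(-36) + F(3, A(O((-3 + 3) + 1, 2))) = -8*(-36) + (5 - 3/8) = 288 + 37/8 = 2341/8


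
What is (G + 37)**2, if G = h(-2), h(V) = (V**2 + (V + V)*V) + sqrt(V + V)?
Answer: 2397 + 196*I ≈ 2397.0 + 196.0*I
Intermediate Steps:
h(V) = 3*V**2 + sqrt(2)*sqrt(V) (h(V) = (V**2 + (2*V)*V) + sqrt(2*V) = (V**2 + 2*V**2) + sqrt(2)*sqrt(V) = 3*V**2 + sqrt(2)*sqrt(V))
G = 12 + 2*I (G = 3*(-2)**2 + sqrt(2)*sqrt(-2) = 3*4 + sqrt(2)*(I*sqrt(2)) = 12 + 2*I ≈ 12.0 + 2.0*I)
(G + 37)**2 = ((12 + 2*I) + 37)**2 = (49 + 2*I)**2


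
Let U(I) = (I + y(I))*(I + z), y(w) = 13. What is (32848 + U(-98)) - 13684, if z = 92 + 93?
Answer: 11769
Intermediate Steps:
z = 185
U(I) = (13 + I)*(185 + I) (U(I) = (I + 13)*(I + 185) = (13 + I)*(185 + I))
(32848 + U(-98)) - 13684 = (32848 + (2405 + (-98)² + 198*(-98))) - 13684 = (32848 + (2405 + 9604 - 19404)) - 13684 = (32848 - 7395) - 13684 = 25453 - 13684 = 11769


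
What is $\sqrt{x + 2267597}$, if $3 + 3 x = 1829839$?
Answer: $\frac{\sqrt{25897881}}{3} \approx 1696.3$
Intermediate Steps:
$x = \frac{1829836}{3}$ ($x = -1 + \frac{1}{3} \cdot 1829839 = -1 + \frac{1829839}{3} = \frac{1829836}{3} \approx 6.0995 \cdot 10^{5}$)
$\sqrt{x + 2267597} = \sqrt{\frac{1829836}{3} + 2267597} = \sqrt{\frac{8632627}{3}} = \frac{\sqrt{25897881}}{3}$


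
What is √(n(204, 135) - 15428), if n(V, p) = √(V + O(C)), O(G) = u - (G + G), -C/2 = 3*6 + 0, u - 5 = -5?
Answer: √(-15428 + 2*√69) ≈ 124.14*I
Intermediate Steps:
u = 0 (u = 5 - 5 = 0)
C = -36 (C = -2*(3*6 + 0) = -2*(18 + 0) = -2*18 = -36)
O(G) = -2*G (O(G) = 0 - (G + G) = 0 - 2*G = -2*G)
n(V, p) = √(72 + V) (n(V, p) = √(V - 2*(-36)) = √(V + 72) = √(72 + V))
√(n(204, 135) - 15428) = √(√(72 + 204) - 15428) = √(√276 - 15428) = √(2*√69 - 15428) = √(-15428 + 2*√69)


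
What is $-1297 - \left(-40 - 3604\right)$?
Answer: $2347$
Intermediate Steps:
$-1297 - \left(-40 - 3604\right) = -1297 - -3644 = -1297 + 3644 = 2347$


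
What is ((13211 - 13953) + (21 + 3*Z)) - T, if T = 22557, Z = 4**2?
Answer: -23230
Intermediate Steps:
Z = 16
((13211 - 13953) + (21 + 3*Z)) - T = ((13211 - 13953) + (21 + 3*16)) - 1*22557 = (-742 + (21 + 48)) - 22557 = (-742 + 69) - 22557 = -673 - 22557 = -23230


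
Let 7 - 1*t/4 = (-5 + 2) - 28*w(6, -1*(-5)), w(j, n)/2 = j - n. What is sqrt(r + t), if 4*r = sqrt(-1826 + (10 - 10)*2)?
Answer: sqrt(1056 + I*sqrt(1826))/2 ≈ 16.251 + 0.32868*I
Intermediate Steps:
w(j, n) = -2*n + 2*j (w(j, n) = 2*(j - n) = -2*n + 2*j)
r = I*sqrt(1826)/4 (r = sqrt(-1826 + (10 - 10)*2)/4 = sqrt(-1826 + 0*2)/4 = sqrt(-1826 + 0)/4 = sqrt(-1826)/4 = (I*sqrt(1826))/4 = I*sqrt(1826)/4 ≈ 10.683*I)
t = 264 (t = 28 - 4*((-5 + 2) - 28*(-(-2)*(-5) + 2*6)) = 28 - 4*(-3 - 28*(-2*5 + 12)) = 28 - 4*(-3 - 28*(-10 + 12)) = 28 - 4*(-3 - 28*2) = 28 - 4*(-3 - 56) = 28 - 4*(-59) = 28 + 236 = 264)
sqrt(r + t) = sqrt(I*sqrt(1826)/4 + 264) = sqrt(264 + I*sqrt(1826)/4)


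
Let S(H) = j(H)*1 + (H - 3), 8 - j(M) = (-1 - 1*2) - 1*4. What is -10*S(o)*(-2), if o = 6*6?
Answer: 960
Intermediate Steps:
o = 36
j(M) = 15 (j(M) = 8 - ((-1 - 1*2) - 1*4) = 8 - ((-1 - 2) - 4) = 8 - (-3 - 4) = 8 - 1*(-7) = 8 + 7 = 15)
S(H) = 12 + H (S(H) = 15*1 + (H - 3) = 15 + (-3 + H) = 12 + H)
-10*S(o)*(-2) = -10*(12 + 36)*(-2) = -10*48*(-2) = -480*(-2) = 960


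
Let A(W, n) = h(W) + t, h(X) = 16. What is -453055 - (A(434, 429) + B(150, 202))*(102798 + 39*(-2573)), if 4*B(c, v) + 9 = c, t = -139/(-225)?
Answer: -174054877/300 ≈ -5.8018e+5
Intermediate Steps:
t = 139/225 (t = -139*(-1/225) = 139/225 ≈ 0.61778)
B(c, v) = -9/4 + c/4
A(W, n) = 3739/225 (A(W, n) = 16 + 139/225 = 3739/225)
-453055 - (A(434, 429) + B(150, 202))*(102798 + 39*(-2573)) = -453055 - (3739/225 + (-9/4 + (1/4)*150))*(102798 + 39*(-2573)) = -453055 - (3739/225 + (-9/4 + 75/2))*(102798 - 100347) = -453055 - (3739/225 + 141/4)*2451 = -453055 - 46681*2451/900 = -453055 - 1*38138377/300 = -453055 - 38138377/300 = -174054877/300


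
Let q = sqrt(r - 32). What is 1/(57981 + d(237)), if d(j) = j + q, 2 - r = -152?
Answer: 29109/1694667701 - sqrt(122)/3389335402 ≈ 1.7174e-5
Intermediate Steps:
r = 154 (r = 2 - 1*(-152) = 2 + 152 = 154)
q = sqrt(122) (q = sqrt(154 - 32) = sqrt(122) ≈ 11.045)
d(j) = j + sqrt(122)
1/(57981 + d(237)) = 1/(57981 + (237 + sqrt(122))) = 1/(58218 + sqrt(122))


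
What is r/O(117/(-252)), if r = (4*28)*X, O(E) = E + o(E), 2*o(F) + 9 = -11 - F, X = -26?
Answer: 163072/573 ≈ 284.59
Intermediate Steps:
o(F) = -10 - F/2 (o(F) = -9/2 + (-11 - F)/2 = -9/2 + (-11/2 - F/2) = -10 - F/2)
O(E) = -10 + E/2 (O(E) = E + (-10 - E/2) = -10 + E/2)
r = -2912 (r = (4*28)*(-26) = 112*(-26) = -2912)
r/O(117/(-252)) = -2912/(-10 + (117/(-252))/2) = -2912/(-10 + (117*(-1/252))/2) = -2912/(-10 + (1/2)*(-13/28)) = -2912/(-10 - 13/56) = -2912/(-573/56) = -2912*(-56/573) = 163072/573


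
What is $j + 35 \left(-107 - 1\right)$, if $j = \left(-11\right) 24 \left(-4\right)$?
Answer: $-2724$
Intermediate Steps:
$j = 1056$ ($j = \left(-264\right) \left(-4\right) = 1056$)
$j + 35 \left(-107 - 1\right) = 1056 + 35 \left(-107 - 1\right) = 1056 + 35 \left(-108\right) = 1056 - 3780 = -2724$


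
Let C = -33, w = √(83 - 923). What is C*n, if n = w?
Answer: -66*I*√210 ≈ -956.43*I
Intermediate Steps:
w = 2*I*√210 (w = √(-840) = 2*I*√210 ≈ 28.983*I)
n = 2*I*√210 ≈ 28.983*I
C*n = -66*I*√210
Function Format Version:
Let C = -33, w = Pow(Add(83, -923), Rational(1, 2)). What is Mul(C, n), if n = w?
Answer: Mul(-66, I, Pow(210, Rational(1, 2))) ≈ Mul(-956.43, I)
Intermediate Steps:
w = Mul(2, I, Pow(210, Rational(1, 2))) (w = Pow(-840, Rational(1, 2)) = Mul(2, I, Pow(210, Rational(1, 2))) ≈ Mul(28.983, I))
n = Mul(2, I, Pow(210, Rational(1, 2))) ≈ Mul(28.983, I)
Mul(C, n) = Mul(-33, Mul(2, I, Pow(210, Rational(1, 2)))) = Mul(-66, I, Pow(210, Rational(1, 2)))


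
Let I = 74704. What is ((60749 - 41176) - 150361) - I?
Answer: -205492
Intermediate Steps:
((60749 - 41176) - 150361) - I = ((60749 - 41176) - 150361) - 1*74704 = (19573 - 150361) - 74704 = -130788 - 74704 = -205492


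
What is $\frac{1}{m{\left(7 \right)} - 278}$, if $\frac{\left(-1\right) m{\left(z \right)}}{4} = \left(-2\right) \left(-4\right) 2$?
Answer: $- \frac{1}{342} \approx -0.002924$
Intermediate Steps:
$m{\left(z \right)} = -64$ ($m{\left(z \right)} = - 4 \left(-2\right) \left(-4\right) 2 = - 4 \cdot 8 \cdot 2 = \left(-4\right) 16 = -64$)
$\frac{1}{m{\left(7 \right)} - 278} = \frac{1}{-64 - 278} = \frac{1}{-342} = - \frac{1}{342}$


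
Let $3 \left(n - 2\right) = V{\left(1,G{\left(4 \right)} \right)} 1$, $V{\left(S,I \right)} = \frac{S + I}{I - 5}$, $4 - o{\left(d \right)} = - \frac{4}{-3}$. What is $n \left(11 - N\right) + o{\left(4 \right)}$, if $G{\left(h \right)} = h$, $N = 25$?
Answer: $-2$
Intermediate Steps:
$o{\left(d \right)} = \frac{8}{3}$ ($o{\left(d \right)} = 4 - - \frac{4}{-3} = 4 - \left(-4\right) \left(- \frac{1}{3}\right) = 4 - \frac{4}{3} = \frac{8}{3}$)
$V{\left(S,I \right)} = \frac{I + S}{-5 + I}$
$n = \frac{1}{3}$ ($n = 2 + \frac{\frac{4 + 1}{-5 + 4} \cdot 1}{3} = 2 + \frac{\frac{1}{-1} \cdot 5 \cdot 1}{3} = 2 + \frac{\left(-1\right) 5 \cdot 1}{3} = 2 + \frac{\left(-5\right) 1}{3} = 2 + \frac{1}{3} \left(-5\right) = 2 - \frac{5}{3} = \frac{1}{3} \approx 0.33333$)
$n \left(11 - N\right) + o{\left(4 \right)} = \frac{11 - 25}{3} + \frac{8}{3} = \frac{1}{3} \left(-14\right) + \frac{8}{3} = - \frac{14}{3} + \frac{8}{3} = -2$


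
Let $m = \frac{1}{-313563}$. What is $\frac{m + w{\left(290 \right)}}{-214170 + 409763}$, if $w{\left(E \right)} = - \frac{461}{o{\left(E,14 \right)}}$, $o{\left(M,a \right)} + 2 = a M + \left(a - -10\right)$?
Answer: $- \frac{144556625}{250352031120438} \approx -5.7741 \cdot 10^{-7}$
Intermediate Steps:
$o{\left(M,a \right)} = 8 + a + M a$ ($o{\left(M,a \right)} = -2 + \left(a M + \left(a - -10\right)\right) = -2 + \left(M a + \left(a + 10\right)\right) = -2 + \left(M a + \left(10 + a\right)\right) = -2 + \left(10 + a + M a\right) = 8 + a + M a$)
$w{\left(E \right)} = - \frac{461}{22 + 14 E}$ ($w{\left(E \right)} = - \frac{461}{8 + 14 + E 14} = - \frac{461}{8 + 14 + 14 E} = - \frac{461}{22 + 14 E}$)
$m = - \frac{1}{313563} \approx -3.1892 \cdot 10^{-6}$
$\frac{m + w{\left(290 \right)}}{-214170 + 409763} = \frac{- \frac{1}{313563} - \frac{461}{22 + 14 \cdot 290}}{-214170 + 409763} = \frac{- \frac{1}{313563} - \frac{461}{22 + 4060}}{195593} = \left(- \frac{1}{313563} - \frac{461}{4082}\right) \frac{1}{195593} = \left(- \frac{144556625}{1279964166}\right) \frac{1}{195593} = - \frac{144556625}{250352031120438}$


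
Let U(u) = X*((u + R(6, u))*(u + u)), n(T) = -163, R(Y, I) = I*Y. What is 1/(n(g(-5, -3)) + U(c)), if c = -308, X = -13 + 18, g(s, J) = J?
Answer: 1/6640317 ≈ 1.5060e-7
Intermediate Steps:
X = 5
U(u) = 70*u² (U(u) = 5*((u + u*6)*(u + u)) = 5*((u + 6*u)*(2*u)) = 5*((7*u)*(2*u)) = 5*(14*u²) = 70*u²)
1/(n(g(-5, -3)) + U(c)) = 1/(-163 + 70*(-308)²) = 1/(-163 + 70*94864) = 1/(-163 + 6640480) = 1/6640317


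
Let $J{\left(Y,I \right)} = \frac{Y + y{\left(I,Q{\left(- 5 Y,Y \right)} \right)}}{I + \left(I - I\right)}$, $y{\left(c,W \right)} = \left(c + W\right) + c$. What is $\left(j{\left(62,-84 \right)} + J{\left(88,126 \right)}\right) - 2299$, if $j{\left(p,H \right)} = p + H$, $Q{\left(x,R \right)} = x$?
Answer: $- \frac{146273}{63} \approx -2321.8$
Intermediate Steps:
$y{\left(c,W \right)} = W + 2 c$ ($y{\left(c,W \right)} = \left(W + c\right) + c = W + 2 c$)
$j{\left(p,H \right)} = H + p$
$J{\left(Y,I \right)} = \frac{- 4 Y + 2 I}{I}$ ($J{\left(Y,I \right)} = \frac{Y + \left(- 5 Y + 2 I\right)}{I + \left(I - I\right)} = \frac{- 4 Y + 2 I}{I + 0} = \frac{- 4 Y + 2 I}{I}$)
$\left(j{\left(62,-84 \right)} + J{\left(88,126 \right)}\right) - 2299 = \left(\left(-84 + 62\right) + \left(2 - \frac{352}{126}\right)\right) - 2299 = \left(-22 + \left(2 - 352 \cdot \frac{1}{126}\right)\right) - 2299 = \left(-22 + \left(2 - \frac{176}{63}\right)\right) - 2299 = \left(-22 - \frac{50}{63}\right) - 2299 = - \frac{1436}{63} - 2299 = - \frac{146273}{63}$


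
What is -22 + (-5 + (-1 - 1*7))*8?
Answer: -126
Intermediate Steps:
-22 + (-5 + (-1 - 1*7))*8 = -22 + (-5 + (-1 - 7))*8 = -22 + (-5 - 8)*8 = -22 - 13*8 = -22 - 104 = -126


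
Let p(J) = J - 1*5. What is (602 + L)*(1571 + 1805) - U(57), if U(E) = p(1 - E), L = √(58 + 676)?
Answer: 2032413 + 3376*√734 ≈ 2.1239e+6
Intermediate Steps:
L = √734 ≈ 27.092
p(J) = -5 + J (p(J) = J - 5 = -5 + J)
U(E) = -4 - E (U(E) = -5 + (1 - E) = -4 - E)
(602 + L)*(1571 + 1805) - U(57) = (602 + √734)*(1571 + 1805) - (-4 - 1*57) = (602 + √734)*3376 - (-4 - 57) = (2032352 + 3376*√734) - 1*(-61) = (2032352 + 3376*√734) + 61 = 2032413 + 3376*√734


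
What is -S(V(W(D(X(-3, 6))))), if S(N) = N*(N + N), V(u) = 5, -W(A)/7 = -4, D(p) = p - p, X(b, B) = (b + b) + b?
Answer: -50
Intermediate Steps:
X(b, B) = 3*b (X(b, B) = 2*b + b = 3*b)
D(p) = 0
W(A) = 28 (W(A) = -7*(-4) = 28)
S(N) = 2*N² (S(N) = N*(2*N) = 2*N²)
-S(V(W(D(X(-3, 6))))) = -2*5² = -2*25 = -1*50 = -50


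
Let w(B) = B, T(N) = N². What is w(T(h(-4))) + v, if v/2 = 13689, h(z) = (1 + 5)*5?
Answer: 28278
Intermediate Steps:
h(z) = 30 (h(z) = 6*5 = 30)
v = 27378 (v = 2*13689 = 27378)
w(T(h(-4))) + v = 30² + 27378 = 900 + 27378 = 28278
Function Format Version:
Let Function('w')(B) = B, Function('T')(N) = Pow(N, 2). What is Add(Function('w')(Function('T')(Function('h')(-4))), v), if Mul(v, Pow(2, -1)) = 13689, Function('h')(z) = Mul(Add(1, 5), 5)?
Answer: 28278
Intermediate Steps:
Function('h')(z) = 30 (Function('h')(z) = Mul(6, 5) = 30)
v = 27378 (v = Mul(2, 13689) = 27378)
Add(Function('w')(Function('T')(Function('h')(-4))), v) = Add(Pow(30, 2), 27378) = Add(900, 27378) = 28278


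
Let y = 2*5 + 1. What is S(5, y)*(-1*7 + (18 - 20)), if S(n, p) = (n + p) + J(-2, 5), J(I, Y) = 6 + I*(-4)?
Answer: -270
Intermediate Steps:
J(I, Y) = 6 - 4*I
y = 11 (y = 10 + 1 = 11)
S(n, p) = 14 + n + p (S(n, p) = (n + p) + (6 - 4*(-2)) = (n + p) + (6 + 8) = (n + p) + 14 = 14 + n + p)
S(5, y)*(-1*7 + (18 - 20)) = (14 + 5 + 11)*(-1*7 + (18 - 20)) = 30*(-7 - 2) = 30*(-9) = -270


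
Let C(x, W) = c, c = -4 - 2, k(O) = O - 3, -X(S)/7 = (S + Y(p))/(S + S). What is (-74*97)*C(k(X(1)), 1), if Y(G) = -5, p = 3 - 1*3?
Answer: 43068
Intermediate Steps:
p = 0 (p = 3 - 3 = 0)
X(S) = -7*(-5 + S)/(2*S) (X(S) = -7*(S - 5)/(S + S) = -7*(-5 + S)/(2*S))
k(O) = -3 + O
c = -6
C(x, W) = -6
(-74*97)*C(k(X(1)), 1) = -74*97*(-6) = -7178*(-6) = 43068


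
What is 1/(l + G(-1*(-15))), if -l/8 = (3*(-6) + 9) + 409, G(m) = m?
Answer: -1/3185 ≈ -0.00031397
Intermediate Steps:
l = -3200 (l = -8*((3*(-6) + 9) + 409) = -8*((-18 + 9) + 409) = -8*(-9 + 409) = -8*400 = -3200)
1/(l + G(-1*(-15))) = 1/(-3200 - 1*(-15)) = 1/(-3200 + 15) = 1/(-3185) = -1/3185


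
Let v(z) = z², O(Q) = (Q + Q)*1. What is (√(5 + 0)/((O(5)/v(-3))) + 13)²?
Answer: 3461/20 + 117*√5/5 ≈ 225.37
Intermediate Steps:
O(Q) = 2*Q (O(Q) = (2*Q)*1 = 2*Q)
(√(5 + 0)/((O(5)/v(-3))) + 13)² = (√(5 + 0)/(((2*5)/((-3)²))) + 13)² = (√5/((10/9)) + 13)² = (√5/((10*(⅑))) + 13)² = (√5/(10/9) + 13)² = (√5*(9/10) + 13)² = (9*√5/10 + 13)² = (13 + 9*√5/10)²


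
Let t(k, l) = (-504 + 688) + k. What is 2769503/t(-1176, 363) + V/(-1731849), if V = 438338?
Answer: -4796795832343/1717994208 ≈ -2792.1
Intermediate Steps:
t(k, l) = 184 + k
2769503/t(-1176, 363) + V/(-1731849) = 2769503/(184 - 1176) + 438338/(-1731849) = 2769503/(-992) + 438338*(-1/1731849) = 2769503*(-1/992) - 438338/1731849 = -2769503/992 - 438338/1731849 = -4796795832343/1717994208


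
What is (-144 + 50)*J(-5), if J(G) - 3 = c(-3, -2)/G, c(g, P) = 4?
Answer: -1034/5 ≈ -206.80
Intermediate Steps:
J(G) = 3 + 4/G
(-144 + 50)*J(-5) = (-144 + 50)*(3 + 4/(-5)) = -94*(3 + 4*(-⅕)) = -94*(3 - ⅘) = -94*11/5 = -1034/5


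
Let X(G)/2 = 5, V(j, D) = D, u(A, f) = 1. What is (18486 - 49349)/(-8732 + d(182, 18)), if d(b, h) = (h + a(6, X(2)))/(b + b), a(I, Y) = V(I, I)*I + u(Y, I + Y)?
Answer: 11234132/3178393 ≈ 3.5345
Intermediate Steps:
X(G) = 10 (X(G) = 2*5 = 10)
a(I, Y) = 1 + I² (a(I, Y) = I*I + 1 = I² + 1 = 1 + I²)
d(b, h) = (37 + h)/(2*b) (d(b, h) = (h + (1 + 6²))/(b + b) = (h + (1 + 36))/((2*b)) = (h + 37)*(1/(2*b)) = (37 + h)*(1/(2*b)) = (37 + h)/(2*b))
(18486 - 49349)/(-8732 + d(182, 18)) = (18486 - 49349)/(-8732 + (½)*(37 + 18)/182) = -30863/(-8732 + (½)*(1/182)*55) = -30863/(-8732 + 55/364) = -30863/(-3178393/364) = -30863*(-364/3178393) = 11234132/3178393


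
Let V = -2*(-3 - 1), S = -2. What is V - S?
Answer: 10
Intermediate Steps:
V = 8 (V = -2*(-4) = 8)
V - S = 8 - 1*(-2) = 8 + 2 = 10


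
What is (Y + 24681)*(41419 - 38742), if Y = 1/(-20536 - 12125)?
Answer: 2157946136780/32661 ≈ 6.6071e+7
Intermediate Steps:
Y = -1/32661 (Y = 1/(-32661) = -1/32661 ≈ -3.0618e-5)
(Y + 24681)*(41419 - 38742) = (-1/32661 + 24681)*(41419 - 38742) = (806106140/32661)*2677 = 2157946136780/32661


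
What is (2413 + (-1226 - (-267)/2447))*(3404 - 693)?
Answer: 7875064616/2447 ≈ 3.2183e+6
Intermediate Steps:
(2413 + (-1226 - (-267)/2447))*(3404 - 693) = (2413 + (-1226 - (-267)/2447))*2711 = (2413 + (-1226 - 1*(-267/2447)))*2711 = (2413 + (-1226 + 267/2447))*2711 = (2413 - 2999755/2447)*2711 = (2904856/2447)*2711 = 7875064616/2447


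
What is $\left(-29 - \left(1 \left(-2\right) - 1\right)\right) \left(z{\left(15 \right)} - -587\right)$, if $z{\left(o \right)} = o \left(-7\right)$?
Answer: $-12532$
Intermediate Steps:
$z{\left(o \right)} = - 7 o$
$\left(-29 - \left(1 \left(-2\right) - 1\right)\right) \left(z{\left(15 \right)} - -587\right) = \left(-29 - \left(1 \left(-2\right) - 1\right)\right) \left(\left(-7\right) 15 - -587\right) = \left(-29 - \left(-2 - 1\right)\right) \left(-105 + 587\right) = \left(-29 - -3\right) 482 = \left(-29 + 3\right) 482 = \left(-26\right) 482 = -12532$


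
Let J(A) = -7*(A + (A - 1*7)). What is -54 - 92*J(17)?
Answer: 17334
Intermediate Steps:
J(A) = 49 - 14*A (J(A) = -7*(A + (A - 7)) = -7*(A + (-7 + A)) = -7*(-7 + 2*A) = 49 - 14*A)
-54 - 92*J(17) = -54 - 92*(49 - 14*17) = -54 - 92*(49 - 238) = -54 - 92*(-189) = -54 + 17388 = 17334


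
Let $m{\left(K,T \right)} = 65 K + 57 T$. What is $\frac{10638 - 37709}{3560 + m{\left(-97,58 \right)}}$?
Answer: $- \frac{2461}{51} \approx -48.255$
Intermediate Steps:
$m{\left(K,T \right)} = 57 T + 65 K$
$\frac{10638 - 37709}{3560 + m{\left(-97,58 \right)}} = \frac{10638 - 37709}{3560 + \left(57 \cdot 58 + 65 \left(-97\right)\right)} = - \frac{27071}{3560 + \left(3306 - 6305\right)} = - \frac{27071}{3560 - 2999} = - \frac{27071}{561} = \left(-27071\right) \frac{1}{561} = - \frac{2461}{51}$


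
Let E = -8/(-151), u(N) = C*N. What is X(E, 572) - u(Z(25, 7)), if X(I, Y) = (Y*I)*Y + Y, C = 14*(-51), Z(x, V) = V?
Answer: 3458542/151 ≈ 22904.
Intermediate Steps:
C = -714
u(N) = -714*N
E = 8/151 (E = -8*(-1/151) = 8/151 ≈ 0.052980)
X(I, Y) = Y + I*Y**2 (X(I, Y) = (I*Y)*Y + Y = I*Y**2 + Y = Y + I*Y**2)
X(E, 572) - u(Z(25, 7)) = 572*(1 + (8/151)*572) - (-714)*7 = 572*(1 + 4576/151) - 1*(-4998) = 572*(4727/151) + 4998 = 2703844/151 + 4998 = 3458542/151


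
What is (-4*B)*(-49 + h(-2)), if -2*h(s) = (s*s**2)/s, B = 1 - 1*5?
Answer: -816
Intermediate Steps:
B = -4 (B = 1 - 5 = -4)
h(s) = -s**2/2 (h(s) = -s*s**2/(2*s) = -s**3/(2*s) = -s**2/2)
(-4*B)*(-49 + h(-2)) = (-4*(-4))*(-49 - 1/2*(-2)**2) = 16*(-49 - 1/2*4) = 16*(-49 - 2) = 16*(-51) = -816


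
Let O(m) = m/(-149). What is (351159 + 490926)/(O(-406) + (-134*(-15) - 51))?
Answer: 125470665/292297 ≈ 429.26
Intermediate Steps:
O(m) = -m/149 (O(m) = m*(-1/149) = -m/149)
(351159 + 490926)/(O(-406) + (-134*(-15) - 51)) = (351159 + 490926)/(-1/149*(-406) + (-134*(-15) - 51)) = 842085/(406/149 + (2010 - 51)) = 842085/(406/149 + 1959) = 842085/(292297/149) = 842085*(149/292297) = 125470665/292297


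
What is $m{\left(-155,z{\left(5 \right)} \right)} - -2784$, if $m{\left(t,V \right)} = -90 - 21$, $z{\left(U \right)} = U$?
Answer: $2673$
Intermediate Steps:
$m{\left(t,V \right)} = -111$ ($m{\left(t,V \right)} = -90 - 21 = -111$)
$m{\left(-155,z{\left(5 \right)} \right)} - -2784 = -111 - -2784 = -111 + 2784 = 2673$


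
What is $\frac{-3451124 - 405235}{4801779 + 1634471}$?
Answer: $- \frac{3856359}{6436250} \approx -0.59916$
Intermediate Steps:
$\frac{-3451124 - 405235}{4801779 + 1634471} = - \frac{3856359}{6436250}$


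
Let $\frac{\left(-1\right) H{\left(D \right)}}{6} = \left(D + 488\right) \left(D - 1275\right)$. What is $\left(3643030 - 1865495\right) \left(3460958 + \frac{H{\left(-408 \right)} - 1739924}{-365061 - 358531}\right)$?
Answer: $\frac{1112880202971103175}{180898} \approx 6.152 \cdot 10^{12}$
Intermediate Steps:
$H{\left(D \right)} = - 6 \left(-1275 + D\right) \left(488 + D\right)$ ($H{\left(D \right)} = - 6 \left(D + 488\right) \left(D - 1275\right) = - 6 \left(488 + D\right) \left(-1275 + D\right) = - 6 \left(-1275 + D\right) \left(488 + D\right)$)
$\left(3643030 - 1865495\right) \left(3460958 + \frac{H{\left(-408 \right)} - 1739924}{-365061 - 358531}\right) = \left(3643030 - 1865495\right) \left(3460958 + \frac{\left(3733200 - 6 \left(-408\right)^{2} + 4722 \left(-408\right)\right) - 1739924}{-365061 - 358531}\right) = 1777535 \left(3460958 + \frac{\left(3733200 - 998784 - 1926576\right) - 1739924}{-723592}\right) = 1777535 \left(3460958 + \left(\left(3733200 - 998784 - 1926576\right) - 1739924\right) \left(- \frac{1}{723592}\right)\right) = 1777535 \left(3460958 + \left(807840 - 1739924\right) \left(- \frac{1}{723592}\right)\right) = 1777535 \left(3460958 - - \frac{233021}{180898}\right) = 1777535 \left(3460958 + \frac{233021}{180898}\right) = 1777535 \cdot \frac{626080613305}{180898} = \frac{1112880202971103175}{180898}$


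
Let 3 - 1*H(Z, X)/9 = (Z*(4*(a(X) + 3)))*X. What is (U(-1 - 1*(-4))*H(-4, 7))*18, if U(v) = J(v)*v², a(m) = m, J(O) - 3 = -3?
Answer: 0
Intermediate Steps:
J(O) = 0 (J(O) = 3 - 3 = 0)
H(Z, X) = 27 - 9*X*Z*(12 + 4*X) (H(Z, X) = 27 - 9*Z*(4*(X + 3))*X = 27 - 9*Z*(4*(3 + X))*X = 27 - 9*Z*(12 + 4*X)*X = 27 - 9*X*Z*(12 + 4*X))
U(v) = 0 (U(v) = 0*v² = 0)
(U(-1 - 1*(-4))*H(-4, 7))*18 = (0*(27 - 108*7*(-4) - 36*(-4)*7²))*18 = (0*(27 + 3024 - 36*(-4)*49))*18 = (0*(27 + 3024 + 7056))*18 = (0*10107)*18 = 0*18 = 0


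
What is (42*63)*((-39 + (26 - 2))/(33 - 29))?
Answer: -19845/2 ≈ -9922.5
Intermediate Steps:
(42*63)*((-39 + (26 - 2))/(33 - 29)) = 2646*((-39 + 24)/4) = 2646*(-15*¼) = 2646*(-15/4) = -19845/2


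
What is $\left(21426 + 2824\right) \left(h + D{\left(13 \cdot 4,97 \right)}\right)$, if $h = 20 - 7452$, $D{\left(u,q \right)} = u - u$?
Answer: $-180226000$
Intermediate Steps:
$D{\left(u,q \right)} = 0$
$h = -7432$ ($h = 20 - 7452 = -7432$)
$\left(21426 + 2824\right) \left(h + D{\left(13 \cdot 4,97 \right)}\right) = \left(21426 + 2824\right) \left(-7432 + 0\right) = 24250 \left(-7432\right) = -180226000$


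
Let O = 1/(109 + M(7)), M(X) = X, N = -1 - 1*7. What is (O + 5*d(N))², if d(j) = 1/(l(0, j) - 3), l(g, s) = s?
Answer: 323761/1628176 ≈ 0.19885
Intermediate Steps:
N = -8 (N = -1 - 7 = -8)
d(j) = 1/(-3 + j) (d(j) = 1/(j - 3) = 1/(-3 + j))
O = 1/116 (O = 1/(109 + 7) = 1/116 ≈ 0.0086207)
(O + 5*d(N))² = (1/116 + 5/(-3 - 8))² = (1/116 + 5/(-11))² = (1/116 + 5*(-1/11))² = (1/116 - 5/11)² = (-569/1276)² = 323761/1628176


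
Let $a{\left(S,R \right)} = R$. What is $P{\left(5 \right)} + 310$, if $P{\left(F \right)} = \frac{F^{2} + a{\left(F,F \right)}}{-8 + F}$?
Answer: $300$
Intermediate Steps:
$P{\left(F \right)} = \frac{F + F^{2}}{-8 + F}$ ($P{\left(F \right)} = \frac{F^{2} + F}{-8 + F} = \frac{F + F^{2}}{-8 + F}$)
$P{\left(5 \right)} + 310 = \frac{5 \left(1 + 5\right)}{-8 + 5} + 310 = 5 \frac{1}{-3} \cdot 6 + 310 = 5 \left(- \frac{1}{3}\right) 6 + 310 = -10 + 310 = 300$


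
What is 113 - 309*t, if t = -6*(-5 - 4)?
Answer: -16573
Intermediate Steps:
t = 54 (t = -6*(-9) = 54)
113 - 309*t = 113 - 309*54 = 113 - 16686 = -16573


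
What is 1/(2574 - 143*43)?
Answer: -1/3575 ≈ -0.00027972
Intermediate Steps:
1/(2574 - 143*43) = 1/(2574 - 6149) = 1/(-3575) = -1/3575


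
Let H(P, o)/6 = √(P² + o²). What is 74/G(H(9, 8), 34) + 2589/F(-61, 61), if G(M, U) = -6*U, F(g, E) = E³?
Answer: -8134219/23152062 ≈ -0.35134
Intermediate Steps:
H(P, o) = 6*√(P² + o²)
74/G(H(9, 8), 34) + 2589/F(-61, 61) = 74/((-6*34)) + 2589/(61³) = 74/(-204) + 2589/226981 = 74*(-1/204) + 2589*(1/226981) = -37/102 + 2589/226981 = -8134219/23152062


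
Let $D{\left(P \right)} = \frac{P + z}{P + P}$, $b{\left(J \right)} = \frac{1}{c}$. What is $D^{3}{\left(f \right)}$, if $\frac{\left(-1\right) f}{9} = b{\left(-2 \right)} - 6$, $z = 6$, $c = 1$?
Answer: $\frac{4913}{27000} \approx 0.18196$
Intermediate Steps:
$b{\left(J \right)} = 1$ ($b{\left(J \right)} = 1^{-1} = 1$)
$f = 45$ ($f = - 9 \left(1 - 6\right) = \left(-9\right) \left(-5\right) = 45$)
$D{\left(P \right)} = \frac{6 + P}{2 P}$ ($D{\left(P \right)} = \frac{P + 6}{P + P} = \frac{6 + P}{2 P}$)
$D^{3}{\left(f \right)} = \left(\frac{6 + 45}{2 \cdot 45}\right)^{3} = \left(\frac{1}{2} \cdot \frac{1}{45} \cdot 51\right)^{3} = \left(\frac{17}{30}\right)^{3} = \frac{4913}{27000}$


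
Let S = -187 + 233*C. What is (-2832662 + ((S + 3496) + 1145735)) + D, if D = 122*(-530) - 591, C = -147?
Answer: -1783120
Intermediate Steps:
S = -34438 (S = -187 + 233*(-147) = -187 - 34251 = -34438)
D = -65251 (D = -64660 - 591 = -65251)
(-2832662 + ((S + 3496) + 1145735)) + D = (-2832662 + ((-34438 + 3496) + 1145735)) - 65251 = (-2832662 + (-30942 + 1145735)) - 65251 = (-2832662 + 1114793) - 65251 = -1717869 - 65251 = -1783120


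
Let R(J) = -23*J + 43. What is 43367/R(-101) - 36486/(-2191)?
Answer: 3700877/105794 ≈ 34.982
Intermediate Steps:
R(J) = 43 - 23*J
43367/R(-101) - 36486/(-2191) = 43367/(43 - 23*(-101)) - 36486/(-2191) = 43367/(43 + 2323) - 36486*(-1/2191) = 43367/2366 + 36486/2191 = 3700877/105794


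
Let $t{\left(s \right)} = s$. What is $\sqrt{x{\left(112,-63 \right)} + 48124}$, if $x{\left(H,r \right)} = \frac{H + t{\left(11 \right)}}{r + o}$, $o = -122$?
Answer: $\frac{11 \sqrt{13611745}}{185} \approx 219.37$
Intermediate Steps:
$x{\left(H,r \right)} = \frac{11 + H}{-122 + r}$ ($x{\left(H,r \right)} = \frac{H + 11}{r - 122} = \frac{11 + H}{-122 + r}$)
$\sqrt{x{\left(112,-63 \right)} + 48124} = \sqrt{\frac{11 + 112}{-122 - 63} + 48124} = \sqrt{\frac{1}{-185} \cdot 123 + 48124} = \sqrt{\left(- \frac{1}{185}\right) 123 + 48124} = \sqrt{- \frac{123}{185} + 48124} = \sqrt{\frac{8902817}{185}} = \frac{11 \sqrt{13611745}}{185}$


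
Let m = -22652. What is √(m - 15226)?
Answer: I*√37878 ≈ 194.62*I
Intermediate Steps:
√(m - 15226) = √(-22652 - 15226) = √(-37878) = I*√37878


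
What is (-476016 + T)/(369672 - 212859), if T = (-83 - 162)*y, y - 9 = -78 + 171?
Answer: -167002/52271 ≈ -3.1949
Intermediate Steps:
y = 102 (y = 9 + (-78 + 171) = 9 + 93 = 102)
T = -24990 (T = (-83 - 162)*102 = -245*102 = -24990)
(-476016 + T)/(369672 - 212859) = (-476016 - 24990)/(369672 - 212859) = -501006/156813 = -501006*1/156813 = -167002/52271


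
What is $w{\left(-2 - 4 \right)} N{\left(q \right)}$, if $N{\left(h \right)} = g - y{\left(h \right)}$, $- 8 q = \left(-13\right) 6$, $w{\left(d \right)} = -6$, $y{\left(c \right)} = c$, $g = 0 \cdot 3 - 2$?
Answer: $\frac{141}{2} \approx 70.5$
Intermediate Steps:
$g = -2$ ($g = 0 - 2 = -2$)
$q = \frac{39}{4}$ ($q = - \frac{\left(-13\right) 6}{8} = \left(- \frac{1}{8}\right) \left(-78\right) = \frac{39}{4} \approx 9.75$)
$N{\left(h \right)} = -2 - h$
$w{\left(-2 - 4 \right)} N{\left(q \right)} = - 6 \left(-2 - \frac{39}{4}\right) = \left(-6\right) \left(- \frac{47}{4}\right) = \frac{141}{2}$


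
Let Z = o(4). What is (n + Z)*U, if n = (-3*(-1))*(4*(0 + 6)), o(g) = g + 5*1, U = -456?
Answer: -36936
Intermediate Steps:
o(g) = 5 + g (o(g) = g + 5 = 5 + g)
Z = 9 (Z = 5 + 4 = 9)
n = 72 (n = 3*(4*6) = 3*24 = 72)
(n + Z)*U = (72 + 9)*(-456) = 81*(-456) = -36936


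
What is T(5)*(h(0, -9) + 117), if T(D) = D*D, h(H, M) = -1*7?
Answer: 2750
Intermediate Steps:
h(H, M) = -7
T(D) = D²
T(5)*(h(0, -9) + 117) = 5²*(-7 + 117) = 25*110 = 2750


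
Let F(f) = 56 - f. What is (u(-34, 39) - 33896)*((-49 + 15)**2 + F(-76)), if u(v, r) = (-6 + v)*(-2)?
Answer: -43555008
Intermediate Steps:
u(v, r) = 12 - 2*v
(u(-34, 39) - 33896)*((-49 + 15)**2 + F(-76)) = ((12 - 2*(-34)) - 33896)*((-49 + 15)**2 + (56 - 1*(-76))) = ((12 + 68) - 33896)*((-34)**2 + (56 + 76)) = (80 - 33896)*(1156 + 132) = -33816*1288 = -43555008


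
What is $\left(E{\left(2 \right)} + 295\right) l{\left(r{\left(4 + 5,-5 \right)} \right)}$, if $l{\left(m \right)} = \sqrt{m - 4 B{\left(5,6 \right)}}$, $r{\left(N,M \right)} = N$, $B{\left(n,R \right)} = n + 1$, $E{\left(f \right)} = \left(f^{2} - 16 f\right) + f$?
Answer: $269 i \sqrt{15} \approx 1041.8 i$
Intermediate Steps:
$E{\left(f \right)} = f^{2} - 15 f$
$B{\left(n,R \right)} = 1 + n$
$l{\left(m \right)} = \sqrt{-24 + m}$ ($l{\left(m \right)} = \sqrt{m - 4 \left(1 + 5\right)} = \sqrt{m - 24} = \sqrt{-24 + m}$)
$\left(E{\left(2 \right)} + 295\right) l{\left(r{\left(4 + 5,-5 \right)} \right)} = \left(2 \left(-15 + 2\right) + 295\right) \sqrt{-24 + \left(4 + 5\right)} = \left(2 \left(-13\right) + 295\right) \sqrt{-24 + 9} = \left(-26 + 295\right) \sqrt{-15} = 269 i \sqrt{15}$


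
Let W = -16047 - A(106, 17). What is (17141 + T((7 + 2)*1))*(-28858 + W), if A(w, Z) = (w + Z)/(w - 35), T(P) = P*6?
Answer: -54824159710/71 ≈ -7.7217e+8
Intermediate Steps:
T(P) = 6*P
A(w, Z) = (Z + w)/(-35 + w)
W = -1139460/71 (W = -16047 - (17 + 106)/(-35 + 106) = -16047 - 123/71 = -1139460/71 ≈ -16049.)
(17141 + T((7 + 2)*1))*(-28858 + W) = (17141 + 6*((7 + 2)*1))*(-28858 - 1139460/71) = (17141 + 6*(9*1))*(-3188378/71) = (17141 + 6*9)*(-3188378/71) = (17141 + 54)*(-3188378/71) = 17195*(-3188378/71) = -54824159710/71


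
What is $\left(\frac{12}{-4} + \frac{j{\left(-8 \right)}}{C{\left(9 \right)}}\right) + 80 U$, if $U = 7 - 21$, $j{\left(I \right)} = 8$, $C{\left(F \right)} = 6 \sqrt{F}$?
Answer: $- \frac{10103}{9} \approx -1122.6$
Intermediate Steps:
$U = -14$ ($U = 7 - 21 = -14$)
$\left(\frac{12}{-4} + \frac{j{\left(-8 \right)}}{C{\left(9 \right)}}\right) + 80 U = \left(\frac{12}{-4} + \frac{8}{6 \sqrt{9}}\right) + 80 \left(-14\right) = \left(12 \left(- \frac{1}{4}\right) + \frac{8}{6 \cdot 3}\right) - 1120 = \left(-3 + \frac{8}{18}\right) - 1120 = \left(-3 + 8 \cdot \frac{1}{18}\right) - 1120 = \left(-3 + \frac{4}{9}\right) - 1120 = - \frac{23}{9} - 1120 = - \frac{10103}{9}$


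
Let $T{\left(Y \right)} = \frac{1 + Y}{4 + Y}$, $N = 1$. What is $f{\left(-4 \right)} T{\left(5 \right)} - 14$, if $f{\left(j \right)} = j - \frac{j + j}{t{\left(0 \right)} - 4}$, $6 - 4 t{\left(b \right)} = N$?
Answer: $- \frac{614}{33} \approx -18.606$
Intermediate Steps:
$t{\left(b \right)} = \frac{5}{4}$ ($t{\left(b \right)} = \frac{3}{2} - \frac{1}{4} = \frac{5}{4}$)
$T{\left(Y \right)} = \frac{1 + Y}{4 + Y}$
$f{\left(j \right)} = \frac{19 j}{11}$ ($f{\left(j \right)} = j - \frac{j + j}{\frac{5}{4} - 4} = j - \frac{2 j}{- \frac{11}{4}} = j - 2 j \left(- \frac{4}{11}\right) = j - - \frac{8 j}{11} = j + \frac{8 j}{11} = \frac{19 j}{11}$)
$f{\left(-4 \right)} T{\left(5 \right)} - 14 = \frac{19}{11} \left(-4\right) \frac{1 + 5}{4 + 5} - 14 = - \frac{76 \cdot \frac{1}{9} \cdot 6}{11} - 14 = \left(- \frac{76}{11}\right) \frac{2}{3} - 14 = - \frac{152}{33} - 14 = - \frac{614}{33}$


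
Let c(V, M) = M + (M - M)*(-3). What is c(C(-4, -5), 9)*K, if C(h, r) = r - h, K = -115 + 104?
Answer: -99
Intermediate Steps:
K = -11
c(V, M) = M (c(V, M) = M + 0*(-3) = M + 0 = M)
c(C(-4, -5), 9)*K = 9*(-11) = -99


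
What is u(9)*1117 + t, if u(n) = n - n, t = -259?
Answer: -259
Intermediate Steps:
u(n) = 0
u(9)*1117 + t = 0*1117 - 259 = 0 - 259 = -259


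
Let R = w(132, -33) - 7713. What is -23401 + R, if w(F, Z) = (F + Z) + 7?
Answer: -31008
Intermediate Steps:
w(F, Z) = 7 + F + Z
R = -7607 (R = (7 + 132 - 33) - 7713 = 106 - 7713 = -7607)
-23401 + R = -23401 - 7607 = -31008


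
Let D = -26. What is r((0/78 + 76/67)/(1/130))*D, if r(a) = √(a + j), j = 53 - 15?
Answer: -26*√832542/67 ≈ -354.08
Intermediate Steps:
j = 38
r(a) = √(38 + a) (r(a) = √(a + 38) = √(38 + a))
r((0/78 + 76/67)/(1/130))*D = √(38 + (0/78 + 76/67)/(1/130))*(-26) = √(38 + (0*(1/78) + 76*(1/67))/(1/130))*(-26) = √(38 + (0 + 76/67)*130)*(-26) = √(38 + (76/67)*130)*(-26) = √(38 + 9880/67)*(-26) = √(12426/67)*(-26) = (√832542/67)*(-26) = -26*√832542/67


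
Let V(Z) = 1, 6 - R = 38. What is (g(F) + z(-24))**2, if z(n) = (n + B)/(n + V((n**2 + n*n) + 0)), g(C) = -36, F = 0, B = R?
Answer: 595984/529 ≈ 1126.6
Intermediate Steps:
R = -32 (R = 6 - 1*38 = 6 - 38 = -32)
B = -32
z(n) = (-32 + n)/(1 + n) (z(n) = (n - 32)/(n + 1) = (-32 + n)/(1 + n))
(g(F) + z(-24))**2 = (-36 + (-32 - 24)/(1 - 24))**2 = (-36 - 56/(-23))**2 = (-36 - 1/23*(-56))**2 = (-36 + 56/23)**2 = (-772/23)**2 = 595984/529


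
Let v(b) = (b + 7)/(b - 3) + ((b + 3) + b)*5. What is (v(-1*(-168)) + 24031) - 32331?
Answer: -217930/33 ≈ -6603.9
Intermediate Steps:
v(b) = 15 + 10*b + (7 + b)/(-3 + b) (v(b) = (7 + b)/(-3 + b) + ((3 + b) + b)*5 = (7 + b)/(-3 + b) + (3 + 2*b)*5 = (7 + b)/(-3 + b) + (15 + 10*b) = 15 + 10*b + (7 + b)/(-3 + b))
(v(-1*(-168)) + 24031) - 32331 = (2*(-19 - (-7)*(-168) + 5*(-1*(-168))²)/(-3 - 1*(-168)) + 24031) - 32331 = (2*(-19 - 7*168 + 5*168²)/(-3 + 168) + 24031) - 32331 = (2*(-19 - 1176 + 5*28224)/165 + 24031) - 32331 = (2*(1/165)*(-19 - 1176 + 141120) + 24031) - 32331 = (2*(1/165)*139925 + 24031) - 32331 = (55970/33 + 24031) - 32331 = 848993/33 - 32331 = -217930/33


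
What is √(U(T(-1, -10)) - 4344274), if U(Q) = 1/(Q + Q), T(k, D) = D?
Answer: I*√434427405/10 ≈ 2084.3*I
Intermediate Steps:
U(Q) = 1/(2*Q)
√(U(T(-1, -10)) - 4344274) = √((½)/(-10) - 4344274) = √((½)*(-⅒) - 4344274) = √(-1/20 - 4344274) = √(-86885481/20) = I*√434427405/10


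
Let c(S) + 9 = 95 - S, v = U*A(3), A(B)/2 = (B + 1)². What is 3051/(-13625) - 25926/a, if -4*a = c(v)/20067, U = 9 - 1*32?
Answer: 4725667713513/1866625 ≈ 2.5317e+6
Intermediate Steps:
A(B) = 2*(1 + B)² (A(B) = 2*(B + 1)² = 2*(1 + B)²)
U = -23 (U = 9 - 32 = -23)
v = -736 (v = -46*(1 + 3)² = -46*4² = -46*16 = -23*32 = -736)
c(S) = 86 - S (c(S) = -9 + (95 - S) = 86 - S)
a = -137/13378 (a = -(86 - 1*(-736))/(4*20067) = -(86 + 736)/(4*20067) = -411/(2*20067) = -¼*274/6689 = -137/13378 ≈ -0.010241)
3051/(-13625) - 25926/a = 3051/(-13625) - 25926/(-137/13378) = 3051*(-1/13625) - 25926*(-13378/137) = -3051/13625 + 346838028/137 = 4725667713513/1866625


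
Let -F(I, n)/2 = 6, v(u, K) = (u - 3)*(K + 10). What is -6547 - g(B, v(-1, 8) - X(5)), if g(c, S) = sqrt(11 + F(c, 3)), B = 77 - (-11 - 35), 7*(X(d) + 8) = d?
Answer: -6547 - I ≈ -6547.0 - 1.0*I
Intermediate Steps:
X(d) = -8 + d/7
v(u, K) = (-3 + u)*(10 + K)
F(I, n) = -12 (F(I, n) = -2*6 = -12)
B = 123 (B = 77 - 1*(-46) = 77 + 46 = 123)
g(c, S) = I (g(c, S) = sqrt(11 - 12) = sqrt(-1) = I)
-6547 - g(B, v(-1, 8) - X(5)) = -6547 - I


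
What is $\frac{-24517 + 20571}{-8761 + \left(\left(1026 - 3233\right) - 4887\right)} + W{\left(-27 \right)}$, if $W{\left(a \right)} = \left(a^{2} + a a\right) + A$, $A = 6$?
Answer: $\frac{23215666}{15855} \approx 1464.2$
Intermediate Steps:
$W{\left(a \right)} = 6 + 2 a^{2}$ ($W{\left(a \right)} = \left(a^{2} + a a\right) + 6 = \left(a^{2} + a^{2}\right) + 6 = 2 a^{2} + 6 = 6 + 2 a^{2}$)
$\frac{-24517 + 20571}{-8761 + \left(\left(1026 - 3233\right) - 4887\right)} + W{\left(-27 \right)} = \frac{-24517 + 20571}{-8761 + \left(\left(1026 - 3233\right) - 4887\right)} + \left(6 + 2 \left(-27\right)^{2}\right) = - \frac{3946}{-8761 - 7094} + \left(6 + 2 \cdot 729\right) = - \frac{3946}{-8761 - 7094} + \left(6 + 1458\right) = - \frac{3946}{-15855} + 1464 = \left(-3946\right) \left(- \frac{1}{15855}\right) + 1464 = \frac{3946}{15855} + 1464 = \frac{23215666}{15855}$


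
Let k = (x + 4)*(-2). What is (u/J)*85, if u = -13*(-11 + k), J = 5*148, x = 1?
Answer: 4641/148 ≈ 31.358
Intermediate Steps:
k = -10 (k = (1 + 4)*(-2) = 5*(-2) = -10)
J = 740
u = 273 (u = -13*(-11 - 10) = -13*(-21) = 273)
(u/J)*85 = (273/740)*85 = 4641/148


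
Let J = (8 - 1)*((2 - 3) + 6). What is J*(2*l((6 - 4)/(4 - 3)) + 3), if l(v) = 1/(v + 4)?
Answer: 350/3 ≈ 116.67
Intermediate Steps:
J = 35 (J = 7*(-1 + 6) = 7*5 = 35)
l(v) = 1/(4 + v)
J*(2*l((6 - 4)/(4 - 3)) + 3) = 35*(2/(4 + (6 - 4)/(4 - 3)) + 3) = 35*(2/(4 + 2/1) + 3) = 35*(2/(4 + 2*1) + 3) = 35*(2/(4 + 2) + 3) = 35*(2/6 + 3) = 35*(2*(1/6) + 3) = 35*(1/3 + 3) = 35*(10/3) = 350/3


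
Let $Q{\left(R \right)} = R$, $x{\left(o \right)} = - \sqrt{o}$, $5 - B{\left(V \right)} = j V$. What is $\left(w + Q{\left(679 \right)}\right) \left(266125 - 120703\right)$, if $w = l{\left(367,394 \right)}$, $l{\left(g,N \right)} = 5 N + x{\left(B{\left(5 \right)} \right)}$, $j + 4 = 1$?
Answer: $385222878 - 290844 \sqrt{5} \approx 3.8457 \cdot 10^{8}$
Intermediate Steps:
$j = -3$ ($j = -4 + 1 = -3$)
$B{\left(V \right)} = 5 + 3 V$ ($B{\left(V \right)} = 5 - - 3 V = 5 + 3 V$)
$l{\left(g,N \right)} = - 2 \sqrt{5} + 5 N$ ($l{\left(g,N \right)} = 5 N - \sqrt{5 + 3 \cdot 5} = 5 N - \sqrt{5 + 15} = 5 N - \sqrt{20} = 5 N - 2 \sqrt{5} = - 2 \sqrt{5} + 5 N$)
$w = 1970 - 2 \sqrt{5}$ ($w = - 2 \sqrt{5} + 5 \cdot 394 = - 2 \sqrt{5} + 1970 = 1970 - 2 \sqrt{5} \approx 1965.5$)
$\left(w + Q{\left(679 \right)}\right) \left(266125 - 120703\right) = \left(\left(1970 - 2 \sqrt{5}\right) + 679\right) \left(266125 - 120703\right) = \left(2649 - 2 \sqrt{5}\right) 145422 = 385222878 - 290844 \sqrt{5}$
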